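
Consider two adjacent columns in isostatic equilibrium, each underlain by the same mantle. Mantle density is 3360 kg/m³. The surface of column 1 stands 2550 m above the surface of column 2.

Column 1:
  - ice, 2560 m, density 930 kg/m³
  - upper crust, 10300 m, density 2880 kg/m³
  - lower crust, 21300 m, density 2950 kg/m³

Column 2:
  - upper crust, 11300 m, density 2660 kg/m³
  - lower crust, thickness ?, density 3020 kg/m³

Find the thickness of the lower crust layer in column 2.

10100 m

Take the compensation level at the base of the deeper column (depth z_c below the surface of column 1) and equate Σ ρ_i t_i down to z_c; mantle fills any gap and the z_c terms cancel.
Column 1: 2560×930 + 10300×2880 + 21300×2950 + (z_c − 34160)×3360
Column 2: 2550×0 + 11300×2660 + x×3020 + (z_c − 2550 − 11300 − x)×3360
The z_c×3360 term appears on both sides and cancels. Collect the known terms of each column as K = Σ(ρt)_known − 3360 × (depth of known layers): K_1 = 94879800 − 3360×34160 = −19897800; K_2 = 30058000 − 3360×(2550 + 11300) = −16478000.
Balance: K_1 = K_2 − x×(3360 − 3020), so x = (K_2 − K_1)/(3360 − 3020) = 3419800/340 = 10100 m.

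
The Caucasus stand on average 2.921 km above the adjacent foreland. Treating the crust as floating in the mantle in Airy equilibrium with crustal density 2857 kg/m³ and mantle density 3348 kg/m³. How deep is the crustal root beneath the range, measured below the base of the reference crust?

17 km

Isostatic balance requires: the weight of the topography is balanced by the buoyancy of the root, ρ_c h = (ρ_m − ρ_c) r.
r = h · ρ_c / (ρ_m − ρ_c) = 2.921 km × 2857 / (3348 − 2857) = 17 km.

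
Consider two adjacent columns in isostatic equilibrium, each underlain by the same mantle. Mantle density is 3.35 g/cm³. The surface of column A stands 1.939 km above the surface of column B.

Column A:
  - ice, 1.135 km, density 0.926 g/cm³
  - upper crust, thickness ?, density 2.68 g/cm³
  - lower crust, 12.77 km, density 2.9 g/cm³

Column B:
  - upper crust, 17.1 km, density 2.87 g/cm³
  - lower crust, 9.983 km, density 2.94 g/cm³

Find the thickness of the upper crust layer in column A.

Take the compensation level at the base of the deeper column (depth z_c below the surface of column A) and equate Σ ρ_i t_i down to z_c; mantle fills any gap and the z_c terms cancel.
Column A: 1.135×0.926 + x×2.68 + 12.77×2.9 + (z_c − 13.905 − x)×3.35
Column B: 1.939×0 + 17.1×2.87 + 9.983×2.94 + (z_c − 1.939 − 27.083)×3.35
The z_c×3.35 term appears on both sides and cancels. Collect the known terms of each column as K = Σ(ρt)_known − 3.35 × (depth of known layers): K_A = 38.08401 − 3.35×13.905 = −8.49774; K_B = 78.42702 − 3.35×(1.939 + 27.083) = −18.79668.
Balance: K_A − x×(3.35 − 2.68) = K_B, so x = (K_A − K_B)/(3.35 − 2.68) = 10.2989/0.67 = 15.4 km.

15.4 km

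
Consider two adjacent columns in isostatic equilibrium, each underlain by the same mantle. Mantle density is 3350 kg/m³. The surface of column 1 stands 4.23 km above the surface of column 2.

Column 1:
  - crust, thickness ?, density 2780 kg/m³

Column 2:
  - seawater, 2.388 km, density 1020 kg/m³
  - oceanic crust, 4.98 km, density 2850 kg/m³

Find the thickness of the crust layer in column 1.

39 km

Take the compensation level at the base of the deeper column (depth z_c below the surface of column 1) and equate Σ ρ_i t_i down to z_c; mantle fills any gap and the z_c terms cancel.
Column 1: x×2780 + (z_c − 0 − x)×3350
Column 2: 4.23×0 + 2.388×1020 + 4.98×2850 + (z_c − 4.23 − 7.368)×3350
The z_c×3350 term appears on both sides and cancels. Collect the known terms of each column as K = Σ(ρt)_known − 3350 × (depth of known layers): K_1 = 0 − 3350×0 = 0; K_2 = 16628.76 − 3350×(4.23 + 7.368) = −22224.54.
Balance: K_1 − x×(3350 − 2780) = K_2, so x = (K_1 − K_2)/(3350 − 2780) = 22224.5/570 = 39 km.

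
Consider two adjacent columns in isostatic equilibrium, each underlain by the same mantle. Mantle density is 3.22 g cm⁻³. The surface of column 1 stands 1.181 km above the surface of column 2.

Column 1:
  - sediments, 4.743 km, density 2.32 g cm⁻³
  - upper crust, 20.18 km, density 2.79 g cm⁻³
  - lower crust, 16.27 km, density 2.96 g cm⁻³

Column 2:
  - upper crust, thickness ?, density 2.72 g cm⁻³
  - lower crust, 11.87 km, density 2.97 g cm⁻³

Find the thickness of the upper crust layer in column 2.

20.8 km

Take the compensation level at the base of the deeper column (depth z_c below the surface of column 1) and equate Σ ρ_i t_i down to z_c; mantle fills any gap and the z_c terms cancel.
Column 1: 4.743×2.32 + 20.18×2.79 + 16.27×2.96 + (z_c − 41.193)×3.22
Column 2: 1.181×0 + x×2.72 + 11.87×2.97 + (z_c − 1.181 − 11.87 − x)×3.22
The z_c×3.22 term appears on both sides and cancels. Collect the known terms of each column as K = Σ(ρt)_known − 3.22 × (depth of known layers): K_1 = 115.46516 − 3.22×41.193 = −17.1763; K_2 = 35.2539 − 3.22×(1.181 + 11.87) = −6.77032.
Balance: K_1 = K_2 − x×(3.22 − 2.72), so x = (K_2 − K_1)/(3.22 − 2.72) = 10.406/0.5 = 20.8 km.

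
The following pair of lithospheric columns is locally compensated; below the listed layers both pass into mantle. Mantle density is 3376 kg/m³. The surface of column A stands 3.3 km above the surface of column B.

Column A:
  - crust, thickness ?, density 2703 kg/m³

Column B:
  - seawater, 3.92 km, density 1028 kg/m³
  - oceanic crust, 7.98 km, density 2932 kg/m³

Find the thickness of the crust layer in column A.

35.5 km

Take the compensation level at the base of the deeper column (depth z_c below the surface of column A) and equate Σ ρ_i t_i down to z_c; mantle fills any gap and the z_c terms cancel.
Column A: x×2703 + (z_c − 0 − x)×3376
Column B: 3.3×0 + 3.92×1028 + 7.98×2932 + (z_c − 3.3 − 11.9)×3376
The z_c×3376 term appears on both sides and cancels. Collect the known terms of each column as K = Σ(ρt)_known − 3376 × (depth of known layers): K_A = 0 − 3376×0 = 0; K_B = 27427.12 − 3376×(3.3 + 11.9) = −23888.08.
Balance: K_A − x×(3376 − 2703) = K_B, so x = (K_A − K_B)/(3376 − 2703) = 23888.1/673 = 35.5 km.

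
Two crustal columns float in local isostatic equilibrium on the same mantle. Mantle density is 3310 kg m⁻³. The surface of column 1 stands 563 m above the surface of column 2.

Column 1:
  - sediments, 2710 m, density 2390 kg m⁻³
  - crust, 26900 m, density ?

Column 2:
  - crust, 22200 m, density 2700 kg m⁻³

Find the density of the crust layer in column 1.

Take the compensation level at the base of the deeper column (depth z_c below the surface of column 1) and equate Σ ρ_i t_i down to z_c; mantle fills any gap and the z_c terms cancel.
Column 1: 2710×2390 + 26900×ρ + (z_c − 29610)×3310
Column 2: 563×0 + 22200×2700 + (z_c − 563 − 22200)×3310
The z_c×3310 term appears on both sides and cancels. Collect the known terms of each column as K = Σ(ρt)_known − 3310 × (depth of known layers): K_1 = 6476900 − 3310×29610 = −91532200; K_2 = 59940000 − 3310×(563 + 22200) = −15405530.
Balance: K_1 + 26900×ρ = K_2, so ρ = (K_2 − K_1)/26900 = 76126700/26900 = 2830 kg m⁻³.

2830 kg m⁻³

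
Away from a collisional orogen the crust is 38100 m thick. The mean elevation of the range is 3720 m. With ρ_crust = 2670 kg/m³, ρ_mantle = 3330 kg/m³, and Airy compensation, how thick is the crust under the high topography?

56900 m

Root depth r = h ρ_c / (ρ_m − ρ_c) = 3720 m × 2670 / 660 = 15050 m.
Total thickness = T + h + r = 38100 m + 3720 m + 15050 m = 56900 m.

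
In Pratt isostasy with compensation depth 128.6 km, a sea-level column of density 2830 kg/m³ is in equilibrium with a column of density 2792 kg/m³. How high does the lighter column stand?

1.75 km

ρ_ref D = ρ (D + h) → h = D (ρ_ref − ρ)/ρ.
h = 128.6 km × (2830 − 2792)/2792 = 1.75 km.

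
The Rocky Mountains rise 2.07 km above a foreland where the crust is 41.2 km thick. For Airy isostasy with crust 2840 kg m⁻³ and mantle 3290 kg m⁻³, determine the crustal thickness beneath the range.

Root depth r = h ρ_c / (ρ_m − ρ_c) = 2.07 km × 2840 / 450 = 13.06 km.
Total thickness = T + h + r = 41.2 km + 2.07 km + 13.06 km = 56.3 km.

56.3 km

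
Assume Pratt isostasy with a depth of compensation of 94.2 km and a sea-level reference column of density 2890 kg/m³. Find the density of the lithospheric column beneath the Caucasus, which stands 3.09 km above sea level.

Pratt balance: ρ_ref D = ρ (D + h).
ρ = ρ_ref D/(D + h) = 2890 × 94.2 km/(94.2 km + 3.09 km) = 2800 kg/m³.

2800 kg/m³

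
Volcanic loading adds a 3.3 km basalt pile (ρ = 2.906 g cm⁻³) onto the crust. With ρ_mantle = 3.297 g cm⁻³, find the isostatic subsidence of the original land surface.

2.91 km

Subaerial loading: s = t ρ_load / ρ_m.
s = 3.3 km × 2.906/3.297 = 2.91 km.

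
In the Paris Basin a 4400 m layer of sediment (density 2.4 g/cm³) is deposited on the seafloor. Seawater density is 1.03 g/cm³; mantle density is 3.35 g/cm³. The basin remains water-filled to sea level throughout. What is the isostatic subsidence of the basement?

2600 m

Submarine loading: the sediment displaces seawater, and the subsidence is in turn flooded, so s (ρ_m − ρ_w) = t (ρ_sed − ρ_w).
s = 4400 m × (2.4 − 1.03) / (3.35 − 1.03) = 2600 m.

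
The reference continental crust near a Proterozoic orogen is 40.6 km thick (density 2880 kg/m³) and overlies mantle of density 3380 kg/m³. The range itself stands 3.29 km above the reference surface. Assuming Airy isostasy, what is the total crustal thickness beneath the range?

62.8 km

Root depth r = h ρ_c / (ρ_m − ρ_c) = 3.29 km × 2880 / 500 = 18.95 km.
Total thickness = T + h + r = 40.6 km + 3.29 km + 18.95 km = 62.8 km.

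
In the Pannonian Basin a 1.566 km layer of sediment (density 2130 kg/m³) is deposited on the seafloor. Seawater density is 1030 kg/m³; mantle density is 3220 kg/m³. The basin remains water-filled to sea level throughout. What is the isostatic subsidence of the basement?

Submarine loading: the sediment displaces seawater, and the subsidence is in turn flooded, so s (ρ_m − ρ_w) = t (ρ_sed − ρ_w).
s = 1.566 km × (2130 − 1030) / (3220 − 1030) = 0.787 km.

0.787 km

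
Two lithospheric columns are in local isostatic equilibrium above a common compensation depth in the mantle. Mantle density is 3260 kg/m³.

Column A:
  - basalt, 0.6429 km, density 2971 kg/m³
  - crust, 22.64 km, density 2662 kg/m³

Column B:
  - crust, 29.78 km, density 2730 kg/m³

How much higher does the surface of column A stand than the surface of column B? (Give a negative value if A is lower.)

−0.632 km

For any compensation level in the mantle, the mantle terms cancel and isostasy reduces to e = (Σt_A − Σt_B) − (Σ(ρt)_A − Σ(ρt)_B) / ρ_m.
Σt_A = 23.2829 km; Σt_B = 29.78 km; Σ(ρt)_A = 62177.7359; Σ(ρt)_B = 81299.4 (in km·kg/m³).
e = (23.2829 − 29.78) − (62177.7359 − 81299.4) / 3260 = −0.632 km.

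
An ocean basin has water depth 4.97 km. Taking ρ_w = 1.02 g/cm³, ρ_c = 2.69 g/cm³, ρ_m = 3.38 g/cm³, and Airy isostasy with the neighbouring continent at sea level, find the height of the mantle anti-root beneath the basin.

12 km

Isostatic balance requires: replacing crust with seawater at the top is compensated by replacing crust with mantle at the base: d (ρ_c − ρ_w) = a (ρ_m − ρ_c).
a = d (ρ_c − ρ_w)/(ρ_m − ρ_c) = 4.97 km × 1.67/0.69 = 12 km.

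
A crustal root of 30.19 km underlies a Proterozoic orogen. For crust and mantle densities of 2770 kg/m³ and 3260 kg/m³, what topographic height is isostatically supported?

5.34 km

Equating mass per unit area of the two columns: ρ_c h = (ρ_m − ρ_c) r.
h = r (ρ_m − ρ_c) / ρ_c = 30.19 km × (3260 − 2770) / 2770 = 5.34 km.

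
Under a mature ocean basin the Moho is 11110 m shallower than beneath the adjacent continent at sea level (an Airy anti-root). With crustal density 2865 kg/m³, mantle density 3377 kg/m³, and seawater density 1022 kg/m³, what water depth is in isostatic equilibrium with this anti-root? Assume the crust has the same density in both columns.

3090 m

Replacing a thickness d of crust by seawater at the top must be balanced by replacing crust with mantle at the base: d (ρ_c − ρ_w) = a (ρ_m − ρ_c).
d = a (ρ_m − ρ_c)/(ρ_c − ρ_w) = 11110 m × 512/1843 = 3090 m.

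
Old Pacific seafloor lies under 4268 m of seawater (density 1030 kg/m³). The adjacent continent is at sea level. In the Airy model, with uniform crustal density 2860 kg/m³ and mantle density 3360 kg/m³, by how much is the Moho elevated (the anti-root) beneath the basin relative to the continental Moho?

By Archimedes' principle applied to the lithosphere: replacing crust with seawater at the top is compensated by replacing crust with mantle at the base: d (ρ_c − ρ_w) = a (ρ_m − ρ_c).
a = d (ρ_c − ρ_w)/(ρ_m − ρ_c) = 4268 m × 1830/500 = 15600 m.

15600 m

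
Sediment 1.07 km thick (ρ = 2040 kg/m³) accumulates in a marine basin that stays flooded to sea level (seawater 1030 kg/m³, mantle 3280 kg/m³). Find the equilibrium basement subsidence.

Submarine loading: the sediment displaces seawater, and the subsidence is in turn flooded, so s (ρ_m − ρ_w) = t (ρ_sed − ρ_w).
s = 1.07 km × (2040 − 1030) / (3280 − 1030) = 0.48 km.

0.48 km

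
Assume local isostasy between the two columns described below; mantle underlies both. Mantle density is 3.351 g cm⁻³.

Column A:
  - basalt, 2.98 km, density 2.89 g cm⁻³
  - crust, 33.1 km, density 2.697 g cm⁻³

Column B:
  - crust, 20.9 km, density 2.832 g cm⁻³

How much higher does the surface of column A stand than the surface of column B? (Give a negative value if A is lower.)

For any compensation level in the mantle, the mantle terms cancel and isostasy reduces to e = (Σt_A − Σt_B) − (Σ(ρt)_A − Σ(ρt)_B) / ρ_m.
Σt_A = 36.08 km; Σt_B = 20.9 km; Σ(ρt)_A = 97.8829; Σ(ρt)_B = 59.1888 (in km·g cm⁻³).
e = (36.08 − 20.9) − (97.8829 − 59.1888) / 3.351 = 3.63 km.

3.63 km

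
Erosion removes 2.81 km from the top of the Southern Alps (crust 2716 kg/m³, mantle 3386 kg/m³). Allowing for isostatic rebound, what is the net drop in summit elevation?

0.556 km

Rebound u = e ρ_c/ρ_m = 2.81 km × 2716/3386 = 2.254 km.
Net surface drop = e − u = 2.81 km − 2.254 km = e (ρ_m − ρ_c)/ρ_m = 0.556 km.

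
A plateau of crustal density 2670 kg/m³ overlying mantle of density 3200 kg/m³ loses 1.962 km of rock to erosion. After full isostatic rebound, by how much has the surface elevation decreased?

0.325 km

Rebound u = e ρ_c/ρ_m = 1.962 km × 2670/3200 = 1.637 km.
Net surface drop = e − u = 1.962 km − 1.637 km = e (ρ_m − ρ_c)/ρ_m = 0.325 km.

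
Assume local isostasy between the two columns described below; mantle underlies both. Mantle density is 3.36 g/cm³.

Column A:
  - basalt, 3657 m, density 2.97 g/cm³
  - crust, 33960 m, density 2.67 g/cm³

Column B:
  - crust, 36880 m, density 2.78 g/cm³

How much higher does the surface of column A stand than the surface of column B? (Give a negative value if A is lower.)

For any compensation level in the mantle, the mantle terms cancel and isostasy reduces to e = (Σt_A − Σt_B) − (Σ(ρt)_A − Σ(ρt)_B) / ρ_m.
Σt_A = 37617 m; Σt_B = 36880 m; Σ(ρt)_A = 101534.49; Σ(ρt)_B = 102526.4 (in m·g/cm³).
e = (37617 − 36880) − (101534.49 − 102526.4) / 3.36 = 1030 m.

1030 m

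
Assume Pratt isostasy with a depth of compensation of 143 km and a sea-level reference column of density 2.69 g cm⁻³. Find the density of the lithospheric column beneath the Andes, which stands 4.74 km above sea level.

2.6 g cm⁻³

Pratt balance: ρ_ref D = ρ (D + h).
ρ = ρ_ref D/(D + h) = 2.69 × 143 km/(143 km + 4.74 km) = 2.6 g cm⁻³.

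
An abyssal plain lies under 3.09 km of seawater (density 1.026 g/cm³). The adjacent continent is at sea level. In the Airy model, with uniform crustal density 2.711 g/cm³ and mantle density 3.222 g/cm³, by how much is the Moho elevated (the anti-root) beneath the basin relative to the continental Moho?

For local isostatic compensation: replacing crust with seawater at the top is compensated by replacing crust with mantle at the base: d (ρ_c − ρ_w) = a (ρ_m − ρ_c).
a = d (ρ_c − ρ_w)/(ρ_m − ρ_c) = 3.09 km × 1.685/0.511 = 10.2 km.

10.2 km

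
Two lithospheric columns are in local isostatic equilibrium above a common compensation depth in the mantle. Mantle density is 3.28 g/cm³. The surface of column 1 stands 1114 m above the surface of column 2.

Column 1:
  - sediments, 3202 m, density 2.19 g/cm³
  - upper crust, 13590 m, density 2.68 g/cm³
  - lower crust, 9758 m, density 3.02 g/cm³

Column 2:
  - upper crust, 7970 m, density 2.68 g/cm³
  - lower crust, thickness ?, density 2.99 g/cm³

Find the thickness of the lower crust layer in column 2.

Take the compensation level at the base of the deeper column (depth z_c below the surface of column 1) and equate Σ ρ_i t_i down to z_c; mantle fills any gap and the z_c terms cancel.
Column 1: 3202×2.19 + 13590×2.68 + 9758×3.02 + (z_c − 26550)×3.28
Column 2: 1114×0 + 7970×2.68 + x×2.99 + (z_c − 1114 − 7970 − x)×3.28
The z_c×3.28 term appears on both sides and cancels. Collect the known terms of each column as K = Σ(ρt)_known − 3.28 × (depth of known layers): K_1 = 72902.74 − 3.28×26550 = −14181.26; K_2 = 21359.6 − 3.28×(1114 + 7970) = −8435.92.
Balance: K_1 = K_2 − x×(3.28 − 2.99), so x = (K_2 − K_1)/(3.28 − 2.99) = 5745.34/0.29 = 19800 m.

19800 m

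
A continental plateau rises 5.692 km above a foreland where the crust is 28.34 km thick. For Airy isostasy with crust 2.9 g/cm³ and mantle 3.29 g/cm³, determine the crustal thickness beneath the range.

76.4 km

Root depth r = h ρ_c / (ρ_m − ρ_c) = 5.692 km × 2.9 / 0.39 = 42.33 km.
Total thickness = T + h + r = 28.34 km + 5.692 km + 42.33 km = 76.4 km.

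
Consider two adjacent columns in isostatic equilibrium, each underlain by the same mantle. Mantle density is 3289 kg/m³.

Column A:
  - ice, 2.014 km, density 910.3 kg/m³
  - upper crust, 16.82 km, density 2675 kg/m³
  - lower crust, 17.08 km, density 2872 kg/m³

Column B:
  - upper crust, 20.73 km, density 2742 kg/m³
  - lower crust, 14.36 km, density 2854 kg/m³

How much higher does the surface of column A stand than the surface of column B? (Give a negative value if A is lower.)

1.42 km

For any compensation level in the mantle, the mantle terms cancel and isostasy reduces to e = (Σt_A − Σt_B) − (Σ(ρt)_A − Σ(ρt)_B) / ρ_m.
Σt_A = 35.914 km; Σt_B = 35.09 km; Σ(ρt)_A = 95880.6042; Σ(ρt)_B = 97825.1 (in km·kg/m³).
e = (35.914 − 35.09) − (95880.6042 − 97825.1) / 3289 = 1.42 km.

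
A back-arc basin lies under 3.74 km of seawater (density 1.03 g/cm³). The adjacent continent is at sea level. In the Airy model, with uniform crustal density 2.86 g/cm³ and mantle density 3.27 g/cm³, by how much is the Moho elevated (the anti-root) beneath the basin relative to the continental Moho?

Isostatic balance requires: replacing crust with seawater at the top is compensated by replacing crust with mantle at the base: d (ρ_c − ρ_w) = a (ρ_m − ρ_c).
a = d (ρ_c − ρ_w)/(ρ_m − ρ_c) = 3.74 km × 1.83/0.41 = 16.7 km.

16.7 km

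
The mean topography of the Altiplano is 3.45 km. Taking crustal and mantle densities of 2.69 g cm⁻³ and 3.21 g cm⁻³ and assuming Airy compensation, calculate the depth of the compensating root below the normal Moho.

Isostatic balance requires: the weight of the topography is balanced by the buoyancy of the root, ρ_c h = (ρ_m − ρ_c) r.
r = h · ρ_c / (ρ_m − ρ_c) = 3.45 km × 2.69 / (3.21 − 2.69) = 17.8 km.

17.8 km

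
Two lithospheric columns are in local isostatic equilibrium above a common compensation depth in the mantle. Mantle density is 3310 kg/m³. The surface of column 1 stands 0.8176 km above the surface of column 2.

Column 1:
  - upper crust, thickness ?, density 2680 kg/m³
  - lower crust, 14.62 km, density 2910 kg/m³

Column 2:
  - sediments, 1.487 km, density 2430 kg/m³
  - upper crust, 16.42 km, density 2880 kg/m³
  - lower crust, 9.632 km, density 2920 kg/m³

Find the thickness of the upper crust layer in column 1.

Take the compensation level at the base of the deeper column (depth z_c below the surface of column 1) and equate Σ ρ_i t_i down to z_c; mantle fills any gap and the z_c terms cancel.
Column 1: x×2680 + 14.62×2910 + (z_c − 14.62 − x)×3310
Column 2: 0.8176×0 + 1.487×2430 + 16.42×2880 + 9.632×2920 + (z_c − 0.8176 − 27.539)×3310
The z_c×3310 term appears on both sides and cancels. Collect the known terms of each column as K = Σ(ρt)_known − 3310 × (depth of known layers): K_1 = 42544.2 − 3310×14.62 = −5848; K_2 = 79028.45 − 3310×(0.8176 + 27.539) = −14831.896.
Balance: K_1 − x×(3310 − 2680) = K_2, so x = (K_1 − K_2)/(3310 − 2680) = 8983.9/630 = 14.3 km.

14.3 km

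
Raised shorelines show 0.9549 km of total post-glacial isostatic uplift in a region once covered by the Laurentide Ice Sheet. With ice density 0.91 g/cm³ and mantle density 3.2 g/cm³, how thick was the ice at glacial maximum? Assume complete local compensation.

3.36 km

u = t ρ_ice/ρ_m → t = u ρ_m/ρ_ice = 0.9549 km × 3.2/0.91 = 3.36 km.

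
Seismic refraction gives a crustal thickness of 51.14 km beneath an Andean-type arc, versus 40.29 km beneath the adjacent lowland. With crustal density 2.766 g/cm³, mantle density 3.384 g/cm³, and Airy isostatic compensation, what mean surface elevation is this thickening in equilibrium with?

Excess crust Δ = 51.14 km − 40.29 km = 10.85 km, split between elevation h and root r with h + r = Δ.
Airy balance ρ_c h = (ρ_m − ρ_c) r gives r = h ρ_c/(ρ_m − ρ_c), so h (1 + ρ_c/(ρ_m − ρ_c)) = Δ, i.e. h = Δ (ρ_m − ρ_c)/ρ_m.
h = 10.85 km × 0.618/3.384 = 1.98 km.

1.98 km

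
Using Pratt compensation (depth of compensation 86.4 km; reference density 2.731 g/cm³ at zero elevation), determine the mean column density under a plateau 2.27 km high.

Pratt balance: ρ_ref D = ρ (D + h).
ρ = ρ_ref D/(D + h) = 2.731 × 86.4 km/(86.4 km + 2.27 km) = 2.66 g/cm³.

2.66 g/cm³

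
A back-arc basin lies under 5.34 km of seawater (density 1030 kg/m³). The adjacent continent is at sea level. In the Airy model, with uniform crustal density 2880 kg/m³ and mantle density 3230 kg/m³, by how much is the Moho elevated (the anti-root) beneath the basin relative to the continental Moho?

28.2 km

In Airy isostatic equilibrium: replacing crust with seawater at the top is compensated by replacing crust with mantle at the base: d (ρ_c − ρ_w) = a (ρ_m − ρ_c).
a = d (ρ_c − ρ_w)/(ρ_m − ρ_c) = 5.34 km × 1850/350 = 28.2 km.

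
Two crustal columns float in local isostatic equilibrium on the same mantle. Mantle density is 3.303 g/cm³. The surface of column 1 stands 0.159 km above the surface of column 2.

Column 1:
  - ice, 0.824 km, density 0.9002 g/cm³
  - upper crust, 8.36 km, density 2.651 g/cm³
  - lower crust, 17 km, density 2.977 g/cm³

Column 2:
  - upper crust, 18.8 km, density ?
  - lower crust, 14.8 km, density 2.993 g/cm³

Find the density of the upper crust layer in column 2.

2.88 g/cm³

Take the compensation level at the base of the deeper column (depth z_c below the surface of column 1) and equate Σ ρ_i t_i down to z_c; mantle fills any gap and the z_c terms cancel.
Column 1: 0.824×0.9002 + 8.36×2.651 + 17×2.977 + (z_c − 26.184)×3.303
Column 2: 0.159×0 + 18.8×ρ + 14.8×2.993 + (z_c − 0.159 − 33.6)×3.303
The z_c×3.303 term appears on both sides and cancels. Collect the known terms of each column as K = Σ(ρt)_known − 3.303 × (depth of known layers): K_1 = 73.5131248 − 3.303×26.184 = −12.9726272; K_2 = 44.2964 − 3.303×(0.159 + 33.6) = −67.209577.
Balance: K_1 = K_2 + 18.8×ρ, so ρ = (K_1 − K_2)/18.8 = 54.2369/18.8 = 2.88 g/cm³.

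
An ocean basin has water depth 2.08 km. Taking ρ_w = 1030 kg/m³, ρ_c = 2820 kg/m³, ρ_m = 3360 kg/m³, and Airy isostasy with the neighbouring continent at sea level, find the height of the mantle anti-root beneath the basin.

Equating mass per unit area of the two columns: replacing crust with seawater at the top is compensated by replacing crust with mantle at the base: d (ρ_c − ρ_w) = a (ρ_m − ρ_c).
a = d (ρ_c − ρ_w)/(ρ_m − ρ_c) = 2.08 km × 1790/540 = 6.89 km.

6.89 km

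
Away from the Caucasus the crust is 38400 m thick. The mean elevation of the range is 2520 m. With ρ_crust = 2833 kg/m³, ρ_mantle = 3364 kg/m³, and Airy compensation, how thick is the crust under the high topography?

Root depth r = h ρ_c / (ρ_m − ρ_c) = 2520 m × 2833 / 531 = 13440 m.
Total thickness = T + h + r = 38400 m + 2520 m + 13440 m = 54400 m.

54400 m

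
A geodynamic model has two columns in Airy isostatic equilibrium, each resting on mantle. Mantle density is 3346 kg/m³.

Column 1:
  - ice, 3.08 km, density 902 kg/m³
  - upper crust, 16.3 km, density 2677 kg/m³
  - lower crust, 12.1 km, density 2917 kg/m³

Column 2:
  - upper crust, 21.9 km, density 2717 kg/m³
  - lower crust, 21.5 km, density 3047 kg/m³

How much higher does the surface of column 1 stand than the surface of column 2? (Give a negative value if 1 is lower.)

1.02 km

For any compensation level in the mantle, the mantle terms cancel and isostasy reduces to e = (Σt_1 − Σt_2) − (Σ(ρt)_1 − Σ(ρt)_2) / ρ_m.
Σt_1 = 31.48 km; Σt_2 = 43.4 km; Σ(ρt)_1 = 81708.96; Σ(ρt)_2 = 125012.8 (in km·kg/m³).
e = (31.48 − 43.4) − (81708.96 − 125012.8) / 3346 = 1.02 km.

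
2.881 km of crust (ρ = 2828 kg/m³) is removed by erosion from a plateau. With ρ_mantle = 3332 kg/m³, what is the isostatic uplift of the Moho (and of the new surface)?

Unloading: uplift u = e ρ_c/ρ_m = 2.881 km × 2828/3332 = 2.45 km.

2.45 km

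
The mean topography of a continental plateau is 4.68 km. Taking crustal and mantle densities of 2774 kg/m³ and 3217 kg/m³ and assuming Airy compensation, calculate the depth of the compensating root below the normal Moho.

29.3 km

In Airy isostatic equilibrium: the weight of the topography is balanced by the buoyancy of the root, ρ_c h = (ρ_m − ρ_c) r.
r = h · ρ_c / (ρ_m − ρ_c) = 4.68 km × 2774 / (3217 − 2774) = 29.3 km.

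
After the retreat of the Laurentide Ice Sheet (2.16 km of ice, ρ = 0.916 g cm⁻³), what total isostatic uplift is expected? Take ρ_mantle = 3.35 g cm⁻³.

Removing the load lets mantle flow back in; uplift u satisfies ρ_ice t = ρ_m u.
u = t ρ_ice/ρ_m = 2.16 km × 0.916/3.35 = 0.591 km.

0.591 km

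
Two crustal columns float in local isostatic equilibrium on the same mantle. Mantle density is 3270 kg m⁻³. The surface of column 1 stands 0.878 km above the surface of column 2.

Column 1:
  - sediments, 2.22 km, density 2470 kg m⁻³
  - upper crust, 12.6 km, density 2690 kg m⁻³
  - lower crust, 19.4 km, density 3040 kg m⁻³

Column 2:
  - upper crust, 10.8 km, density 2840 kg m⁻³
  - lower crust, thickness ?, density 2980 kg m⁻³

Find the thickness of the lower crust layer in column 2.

Take the compensation level at the base of the deeper column (depth z_c below the surface of column 1) and equate Σ ρ_i t_i down to z_c; mantle fills any gap and the z_c terms cancel.
Column 1: 2.22×2470 + 12.6×2690 + 19.4×3040 + (z_c − 34.22)×3270
Column 2: 0.878×0 + 10.8×2840 + x×2980 + (z_c − 0.878 − 10.8 − x)×3270
The z_c×3270 term appears on both sides and cancels. Collect the known terms of each column as K = Σ(ρt)_known − 3270 × (depth of known layers): K_1 = 98353.4 − 3270×34.22 = −13546; K_2 = 30672 − 3270×(0.878 + 10.8) = −7515.06.
Balance: K_1 = K_2 − x×(3270 − 2980), so x = (K_2 − K_1)/(3270 − 2980) = 6030.94/290 = 20.8 km.

20.8 km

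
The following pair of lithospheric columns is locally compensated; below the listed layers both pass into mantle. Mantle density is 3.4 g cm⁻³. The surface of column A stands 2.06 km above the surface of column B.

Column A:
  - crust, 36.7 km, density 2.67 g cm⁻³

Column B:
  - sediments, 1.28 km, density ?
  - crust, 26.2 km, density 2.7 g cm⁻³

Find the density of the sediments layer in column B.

2.27 g cm⁻³

Take the compensation level at the base of the deeper column (depth z_c below the surface of column A) and equate Σ ρ_i t_i down to z_c; mantle fills any gap and the z_c terms cancel.
Column A: 36.7×2.67 + (z_c − 36.7)×3.4
Column B: 2.06×0 + 1.28×ρ + 26.2×2.7 + (z_c − 2.06 − 27.48)×3.4
The z_c×3.4 term appears on both sides and cancels. Collect the known terms of each column as K = Σ(ρt)_known − 3.4 × (depth of known layers): K_A = 97.989 − 3.4×36.7 = −26.791; K_B = 70.74 − 3.4×(2.06 + 27.48) = −29.696.
Balance: K_A = K_B + 1.28×ρ, so ρ = (K_A − K_B)/1.28 = 2.905/1.28 = 2.27 g cm⁻³.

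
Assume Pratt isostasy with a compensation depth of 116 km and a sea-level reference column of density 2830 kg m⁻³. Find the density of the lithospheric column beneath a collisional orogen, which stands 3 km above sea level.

Pratt balance: ρ_ref D = ρ (D + h).
ρ = ρ_ref D/(D + h) = 2830 × 116 km/(116 km + 3 km) = 2760 kg m⁻³.

2760 kg m⁻³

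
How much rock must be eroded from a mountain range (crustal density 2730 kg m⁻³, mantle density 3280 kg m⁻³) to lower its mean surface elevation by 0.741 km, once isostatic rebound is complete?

Net drop Δ = e − u = e − e ρ_c/ρ_m = e (ρ_m − ρ_c)/ρ_m.
e = Δ ρ_m/(ρ_m − ρ_c) = 0.741 km × 3280/550 = 4.42 km.

4.42 km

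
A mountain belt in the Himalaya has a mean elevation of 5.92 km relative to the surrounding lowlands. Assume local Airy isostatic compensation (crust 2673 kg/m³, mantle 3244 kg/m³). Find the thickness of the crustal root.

For local isostatic compensation: the weight of the topography is balanced by the buoyancy of the root, ρ_c h = (ρ_m − ρ_c) r.
r = h · ρ_c / (ρ_m − ρ_c) = 5.92 km × 2673 / (3244 − 2673) = 27.7 km.

27.7 km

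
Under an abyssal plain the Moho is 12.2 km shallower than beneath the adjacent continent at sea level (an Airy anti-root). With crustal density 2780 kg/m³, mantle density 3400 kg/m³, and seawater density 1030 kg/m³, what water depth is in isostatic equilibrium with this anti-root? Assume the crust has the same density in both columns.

4.32 km

Replacing a thickness d of crust by seawater at the top must be balanced by replacing crust with mantle at the base: d (ρ_c − ρ_w) = a (ρ_m − ρ_c).
d = a (ρ_m − ρ_c)/(ρ_c − ρ_w) = 12.2 km × 620/1750 = 4.32 km.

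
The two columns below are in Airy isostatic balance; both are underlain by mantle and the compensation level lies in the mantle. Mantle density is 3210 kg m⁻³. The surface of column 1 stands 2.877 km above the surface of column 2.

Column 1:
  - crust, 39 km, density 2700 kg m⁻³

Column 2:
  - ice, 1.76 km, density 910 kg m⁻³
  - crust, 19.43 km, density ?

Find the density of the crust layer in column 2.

2870 kg m⁻³

Take the compensation level at the base of the deeper column (depth z_c below the surface of column 1) and equate Σ ρ_i t_i down to z_c; mantle fills any gap and the z_c terms cancel.
Column 1: 39×2700 + (z_c − 39)×3210
Column 2: 2.877×0 + 1.76×910 + 19.43×ρ + (z_c − 2.877 − 21.19)×3210
The z_c×3210 term appears on both sides and cancels. Collect the known terms of each column as K = Σ(ρt)_known − 3210 × (depth of known layers): K_1 = 105300 − 3210×39 = −19890; K_2 = 1601.6 − 3210×(2.877 + 21.19) = −75653.47.
Balance: K_1 = K_2 + 19.43×ρ, so ρ = (K_1 − K_2)/19.43 = 55763.5/19.43 = 2870 kg m⁻³.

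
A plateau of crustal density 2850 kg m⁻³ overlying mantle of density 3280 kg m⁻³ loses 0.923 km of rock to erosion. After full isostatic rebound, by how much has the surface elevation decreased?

0.121 km

Rebound u = e ρ_c/ρ_m = 0.923 km × 2850/3280 = 0.802 km.
Net surface drop = e − u = 0.923 km − 0.802 km = e (ρ_m − ρ_c)/ρ_m = 0.121 km.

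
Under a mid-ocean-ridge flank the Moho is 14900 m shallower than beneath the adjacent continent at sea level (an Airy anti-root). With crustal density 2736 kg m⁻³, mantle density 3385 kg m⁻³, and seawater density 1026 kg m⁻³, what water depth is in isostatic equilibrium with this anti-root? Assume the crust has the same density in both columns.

5660 m

Replacing a thickness d of crust by seawater at the top must be balanced by replacing crust with mantle at the base: d (ρ_c − ρ_w) = a (ρ_m − ρ_c).
d = a (ρ_m − ρ_c)/(ρ_c − ρ_w) = 14900 m × 649/1710 = 5660 m.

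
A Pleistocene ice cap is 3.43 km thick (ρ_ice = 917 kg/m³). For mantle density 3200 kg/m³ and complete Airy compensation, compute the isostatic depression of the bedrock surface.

By Archimedes' principle applied to the lithosphere: the ice load ρ_ice t is balanced by mantle displaced below, ρ_m s.
s = t ρ_ice / ρ_m = 3.43 km × 917/3200 = 0.983 km.

0.983 km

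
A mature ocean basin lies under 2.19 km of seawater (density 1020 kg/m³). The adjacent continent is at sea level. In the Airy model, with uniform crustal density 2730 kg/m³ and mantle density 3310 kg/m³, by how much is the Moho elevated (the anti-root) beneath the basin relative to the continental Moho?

6.46 km

Equating mass per unit area of the two columns: replacing crust with seawater at the top is compensated by replacing crust with mantle at the base: d (ρ_c − ρ_w) = a (ρ_m − ρ_c).
a = d (ρ_c − ρ_w)/(ρ_m − ρ_c) = 2.19 km × 1710/580 = 6.46 km.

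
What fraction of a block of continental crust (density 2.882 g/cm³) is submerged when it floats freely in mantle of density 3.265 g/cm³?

Submerged fraction = ρ_obj/ρ_fluid = 2.882/3.265 = 0.883.

0.883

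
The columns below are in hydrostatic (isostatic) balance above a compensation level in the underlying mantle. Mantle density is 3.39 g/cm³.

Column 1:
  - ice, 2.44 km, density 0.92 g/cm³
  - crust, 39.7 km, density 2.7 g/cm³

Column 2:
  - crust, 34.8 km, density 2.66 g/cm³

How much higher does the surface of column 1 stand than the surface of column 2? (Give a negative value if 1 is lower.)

2.36 km

For any compensation level in the mantle, the mantle terms cancel and isostasy reduces to e = (Σt_1 − Σt_2) − (Σ(ρt)_1 − Σ(ρt)_2) / ρ_m.
Σt_1 = 42.14 km; Σt_2 = 34.8 km; Σ(ρt)_1 = 109.4348; Σ(ρt)_2 = 92.568 (in km·g/cm³).
e = (42.14 − 34.8) − (109.4348 − 92.568) / 3.39 = 2.36 km.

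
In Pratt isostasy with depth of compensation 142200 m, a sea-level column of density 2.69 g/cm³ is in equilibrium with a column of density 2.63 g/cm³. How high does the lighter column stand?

ρ_ref D = ρ (D + h) → h = D (ρ_ref − ρ)/ρ.
h = 142200 m × (2.69 − 2.63)/2.63 = 3240 m.

3240 m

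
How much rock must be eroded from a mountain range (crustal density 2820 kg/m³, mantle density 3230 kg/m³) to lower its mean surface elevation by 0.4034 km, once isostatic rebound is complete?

Net drop Δ = e − u = e − e ρ_c/ρ_m = e (ρ_m − ρ_c)/ρ_m.
e = Δ ρ_m/(ρ_m − ρ_c) = 0.4034 km × 3230/410 = 3.18 km.

3.18 km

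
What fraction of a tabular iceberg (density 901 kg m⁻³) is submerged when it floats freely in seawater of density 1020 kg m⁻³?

Submerged fraction = ρ_obj/ρ_fluid = 901/1020 = 0.883.

0.883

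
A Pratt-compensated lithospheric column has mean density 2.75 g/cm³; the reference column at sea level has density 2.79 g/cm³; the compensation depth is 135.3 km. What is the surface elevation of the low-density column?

1.97 km

ρ_ref D = ρ (D + h) → h = D (ρ_ref − ρ)/ρ.
h = 135.3 km × (2.79 − 2.75)/2.75 = 1.97 km.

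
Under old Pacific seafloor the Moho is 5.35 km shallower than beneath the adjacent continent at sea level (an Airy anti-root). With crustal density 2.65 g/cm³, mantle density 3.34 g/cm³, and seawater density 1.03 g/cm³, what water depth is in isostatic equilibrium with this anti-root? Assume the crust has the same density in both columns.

2.28 km

Replacing a thickness d of crust by seawater at the top must be balanced by replacing crust with mantle at the base: d (ρ_c − ρ_w) = a (ρ_m − ρ_c).
d = a (ρ_m − ρ_c)/(ρ_c − ρ_w) = 5.35 km × 0.69/1.62 = 2.28 km.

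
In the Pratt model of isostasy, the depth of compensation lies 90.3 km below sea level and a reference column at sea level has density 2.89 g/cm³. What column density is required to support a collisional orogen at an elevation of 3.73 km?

Pratt balance: ρ_ref D = ρ (D + h).
ρ = ρ_ref D/(D + h) = 2.89 × 90.3 km/(90.3 km + 3.73 km) = 2.78 g/cm³.

2.78 g/cm³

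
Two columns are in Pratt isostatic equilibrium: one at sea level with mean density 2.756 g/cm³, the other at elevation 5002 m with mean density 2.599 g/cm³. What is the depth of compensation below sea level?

82800 m

ρ_ref D = ρ (D + h) → D (ρ_ref − ρ) = ρ h.
D = ρ h/(ρ_ref − ρ) = 2.599 × 5002 m/(2.756 − 2.599) = 82800 m.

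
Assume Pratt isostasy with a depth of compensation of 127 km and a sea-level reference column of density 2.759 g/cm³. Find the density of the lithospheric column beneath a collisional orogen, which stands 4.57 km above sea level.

Pratt balance: ρ_ref D = ρ (D + h).
ρ = ρ_ref D/(D + h) = 2.759 × 127 km/(127 km + 4.57 km) = 2.66 g/cm³.

2.66 g/cm³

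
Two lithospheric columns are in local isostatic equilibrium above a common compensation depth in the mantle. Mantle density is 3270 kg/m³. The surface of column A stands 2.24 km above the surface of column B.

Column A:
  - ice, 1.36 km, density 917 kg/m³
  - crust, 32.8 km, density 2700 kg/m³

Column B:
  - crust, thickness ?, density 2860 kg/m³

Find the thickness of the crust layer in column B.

Take the compensation level at the base of the deeper column (depth z_c below the surface of column A) and equate Σ ρ_i t_i down to z_c; mantle fills any gap and the z_c terms cancel.
Column A: 1.36×917 + 32.8×2700 + (z_c − 34.16)×3270
Column B: 2.24×0 + x×2860 + (z_c − 2.24 − 0 − x)×3270
The z_c×3270 term appears on both sides and cancels. Collect the known terms of each column as K = Σ(ρt)_known − 3270 × (depth of known layers): K_A = 89807.12 − 3270×34.16 = −21896.08; K_B = 0 − 3270×(2.24 + 0) = −7324.8.
Balance: K_A = K_B − x×(3270 − 2860), so x = (K_B − K_A)/(3270 − 2860) = 14571.3/410 = 35.5 km.

35.5 km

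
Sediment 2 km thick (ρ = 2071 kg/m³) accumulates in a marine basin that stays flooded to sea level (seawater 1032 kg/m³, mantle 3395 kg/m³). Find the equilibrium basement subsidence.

0.879 km

Submarine loading: the sediment displaces seawater, and the subsidence is in turn flooded, so s (ρ_m − ρ_w) = t (ρ_sed − ρ_w).
s = 2 km × (2071 − 1032) / (3395 − 1032) = 0.879 km.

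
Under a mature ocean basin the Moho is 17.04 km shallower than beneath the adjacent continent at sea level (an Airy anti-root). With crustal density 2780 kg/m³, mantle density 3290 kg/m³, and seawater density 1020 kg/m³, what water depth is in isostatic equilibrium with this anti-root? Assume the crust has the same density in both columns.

Replacing a thickness d of crust by seawater at the top must be balanced by replacing crust with mantle at the base: d (ρ_c − ρ_w) = a (ρ_m − ρ_c).
d = a (ρ_m − ρ_c)/(ρ_c − ρ_w) = 17.04 km × 510/1760 = 4.94 km.

4.94 km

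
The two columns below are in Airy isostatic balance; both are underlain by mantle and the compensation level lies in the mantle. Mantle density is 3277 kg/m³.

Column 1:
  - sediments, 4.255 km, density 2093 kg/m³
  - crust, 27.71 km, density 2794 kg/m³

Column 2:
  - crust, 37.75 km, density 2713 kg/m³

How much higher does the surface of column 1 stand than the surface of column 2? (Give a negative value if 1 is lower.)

−0.876 km

For any compensation level in the mantle, the mantle terms cancel and isostasy reduces to e = (Σt_1 − Σt_2) − (Σ(ρt)_1 − Σ(ρt)_2) / ρ_m.
Σt_1 = 31.965 km; Σt_2 = 37.75 km; Σ(ρt)_1 = 86327.455; Σ(ρt)_2 = 102415.75 (in km·kg/m³).
e = (31.965 − 37.75) − (86327.455 − 102415.75) / 3277 = −0.876 km.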